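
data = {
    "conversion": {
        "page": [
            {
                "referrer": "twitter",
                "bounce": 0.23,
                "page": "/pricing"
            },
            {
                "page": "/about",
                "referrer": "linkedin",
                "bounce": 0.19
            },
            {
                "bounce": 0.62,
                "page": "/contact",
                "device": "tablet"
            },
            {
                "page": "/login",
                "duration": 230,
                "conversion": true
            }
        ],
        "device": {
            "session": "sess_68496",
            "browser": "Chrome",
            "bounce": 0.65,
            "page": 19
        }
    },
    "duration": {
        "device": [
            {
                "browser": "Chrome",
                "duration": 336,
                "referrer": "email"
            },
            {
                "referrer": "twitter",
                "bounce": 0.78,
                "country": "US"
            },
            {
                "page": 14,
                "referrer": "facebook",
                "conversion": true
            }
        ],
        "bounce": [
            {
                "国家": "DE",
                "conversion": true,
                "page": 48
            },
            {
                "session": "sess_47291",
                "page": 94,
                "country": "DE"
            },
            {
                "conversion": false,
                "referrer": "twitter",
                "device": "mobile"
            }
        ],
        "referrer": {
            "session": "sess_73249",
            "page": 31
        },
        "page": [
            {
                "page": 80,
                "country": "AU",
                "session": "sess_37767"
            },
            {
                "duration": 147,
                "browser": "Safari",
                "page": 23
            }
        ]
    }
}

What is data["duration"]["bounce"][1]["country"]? "DE"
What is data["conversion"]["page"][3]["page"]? "/login"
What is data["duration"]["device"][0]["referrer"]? "email"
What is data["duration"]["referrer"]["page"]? 31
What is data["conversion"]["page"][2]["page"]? "/contact"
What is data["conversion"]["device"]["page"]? 19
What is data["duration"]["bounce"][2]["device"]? "mobile"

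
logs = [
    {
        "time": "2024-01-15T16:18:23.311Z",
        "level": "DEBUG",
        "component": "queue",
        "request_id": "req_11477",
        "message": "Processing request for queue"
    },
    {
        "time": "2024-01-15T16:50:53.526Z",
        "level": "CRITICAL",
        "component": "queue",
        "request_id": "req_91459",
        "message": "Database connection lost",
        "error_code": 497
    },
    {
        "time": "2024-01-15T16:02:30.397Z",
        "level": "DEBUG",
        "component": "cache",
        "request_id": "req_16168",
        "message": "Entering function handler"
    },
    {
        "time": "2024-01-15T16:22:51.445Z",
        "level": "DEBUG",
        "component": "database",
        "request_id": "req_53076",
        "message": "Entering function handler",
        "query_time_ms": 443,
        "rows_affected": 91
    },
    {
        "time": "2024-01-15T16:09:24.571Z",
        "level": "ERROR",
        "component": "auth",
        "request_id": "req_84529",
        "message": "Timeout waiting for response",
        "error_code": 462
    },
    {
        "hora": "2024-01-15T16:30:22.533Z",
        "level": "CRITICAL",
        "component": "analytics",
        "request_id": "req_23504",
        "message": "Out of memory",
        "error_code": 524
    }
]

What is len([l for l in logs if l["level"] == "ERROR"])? 1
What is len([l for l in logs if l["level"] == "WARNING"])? 0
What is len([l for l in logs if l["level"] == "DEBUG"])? 3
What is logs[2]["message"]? "Entering function handler"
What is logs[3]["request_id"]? "req_53076"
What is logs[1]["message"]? "Database connection lost"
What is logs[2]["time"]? "2024-01-15T16:02:30.397Z"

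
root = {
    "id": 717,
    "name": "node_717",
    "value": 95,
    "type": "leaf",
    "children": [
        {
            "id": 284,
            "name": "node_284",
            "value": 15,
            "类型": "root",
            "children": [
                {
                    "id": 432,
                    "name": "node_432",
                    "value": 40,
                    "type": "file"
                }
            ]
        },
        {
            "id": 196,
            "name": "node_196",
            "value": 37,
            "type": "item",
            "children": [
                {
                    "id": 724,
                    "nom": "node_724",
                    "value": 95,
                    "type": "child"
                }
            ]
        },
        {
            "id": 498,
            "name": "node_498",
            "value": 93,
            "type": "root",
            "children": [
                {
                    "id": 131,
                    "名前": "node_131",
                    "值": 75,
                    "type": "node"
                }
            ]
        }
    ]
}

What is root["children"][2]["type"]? "root"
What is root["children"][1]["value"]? 37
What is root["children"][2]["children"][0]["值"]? 75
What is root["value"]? 95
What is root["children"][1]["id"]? 196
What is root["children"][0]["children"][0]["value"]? 40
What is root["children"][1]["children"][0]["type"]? "child"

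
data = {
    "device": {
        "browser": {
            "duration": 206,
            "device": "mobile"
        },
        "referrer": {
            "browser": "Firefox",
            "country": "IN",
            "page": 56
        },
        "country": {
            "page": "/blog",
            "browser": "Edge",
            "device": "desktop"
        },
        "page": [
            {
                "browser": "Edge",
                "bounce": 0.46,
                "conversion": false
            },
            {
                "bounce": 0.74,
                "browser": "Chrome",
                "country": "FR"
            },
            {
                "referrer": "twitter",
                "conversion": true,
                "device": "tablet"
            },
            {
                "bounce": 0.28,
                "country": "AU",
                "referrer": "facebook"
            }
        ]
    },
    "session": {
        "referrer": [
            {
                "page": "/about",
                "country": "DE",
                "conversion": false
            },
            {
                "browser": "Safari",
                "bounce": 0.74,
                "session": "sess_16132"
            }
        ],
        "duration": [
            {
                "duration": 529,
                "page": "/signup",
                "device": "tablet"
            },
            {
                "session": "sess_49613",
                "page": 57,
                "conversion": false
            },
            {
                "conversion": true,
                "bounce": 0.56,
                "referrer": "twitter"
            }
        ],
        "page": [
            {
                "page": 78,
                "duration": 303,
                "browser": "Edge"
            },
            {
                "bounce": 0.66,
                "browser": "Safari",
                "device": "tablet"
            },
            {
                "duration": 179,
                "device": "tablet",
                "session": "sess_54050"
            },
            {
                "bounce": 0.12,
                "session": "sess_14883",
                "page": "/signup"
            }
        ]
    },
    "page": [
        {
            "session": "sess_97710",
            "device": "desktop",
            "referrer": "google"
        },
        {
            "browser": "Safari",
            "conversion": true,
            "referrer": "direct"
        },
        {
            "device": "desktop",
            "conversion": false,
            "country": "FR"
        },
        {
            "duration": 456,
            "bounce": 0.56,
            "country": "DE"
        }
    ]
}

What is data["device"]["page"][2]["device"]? "tablet"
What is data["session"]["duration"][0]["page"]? "/signup"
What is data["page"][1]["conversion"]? True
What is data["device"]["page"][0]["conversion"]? False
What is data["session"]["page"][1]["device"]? "tablet"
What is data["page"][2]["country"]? "FR"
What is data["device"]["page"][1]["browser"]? "Chrome"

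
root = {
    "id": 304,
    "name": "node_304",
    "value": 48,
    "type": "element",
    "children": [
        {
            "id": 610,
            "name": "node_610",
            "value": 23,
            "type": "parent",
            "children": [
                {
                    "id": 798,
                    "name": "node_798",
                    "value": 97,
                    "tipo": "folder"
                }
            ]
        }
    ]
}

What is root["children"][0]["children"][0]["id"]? 798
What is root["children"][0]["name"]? "node_610"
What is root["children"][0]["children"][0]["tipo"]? "folder"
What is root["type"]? "element"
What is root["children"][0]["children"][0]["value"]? 97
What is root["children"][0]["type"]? "parent"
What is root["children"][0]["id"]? 610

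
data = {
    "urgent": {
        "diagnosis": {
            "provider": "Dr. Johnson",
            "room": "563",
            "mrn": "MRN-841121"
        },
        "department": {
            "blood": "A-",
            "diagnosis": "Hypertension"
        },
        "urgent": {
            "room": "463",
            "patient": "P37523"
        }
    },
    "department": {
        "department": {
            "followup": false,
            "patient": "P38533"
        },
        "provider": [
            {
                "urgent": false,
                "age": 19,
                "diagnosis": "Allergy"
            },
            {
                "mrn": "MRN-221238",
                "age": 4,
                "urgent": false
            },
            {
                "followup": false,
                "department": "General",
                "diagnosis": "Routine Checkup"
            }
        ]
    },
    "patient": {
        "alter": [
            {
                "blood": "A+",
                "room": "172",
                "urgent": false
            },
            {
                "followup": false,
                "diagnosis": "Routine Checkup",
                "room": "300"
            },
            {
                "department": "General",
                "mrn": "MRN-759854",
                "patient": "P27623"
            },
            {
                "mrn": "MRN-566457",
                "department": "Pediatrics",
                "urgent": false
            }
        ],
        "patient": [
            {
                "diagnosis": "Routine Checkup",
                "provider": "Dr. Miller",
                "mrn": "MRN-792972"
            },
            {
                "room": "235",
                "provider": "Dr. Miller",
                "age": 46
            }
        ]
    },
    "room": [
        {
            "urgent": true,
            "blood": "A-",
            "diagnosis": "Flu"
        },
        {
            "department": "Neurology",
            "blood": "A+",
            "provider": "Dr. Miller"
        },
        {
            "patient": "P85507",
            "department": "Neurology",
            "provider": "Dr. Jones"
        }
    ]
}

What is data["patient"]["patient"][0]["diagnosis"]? "Routine Checkup"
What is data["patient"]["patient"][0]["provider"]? "Dr. Miller"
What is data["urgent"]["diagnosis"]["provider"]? "Dr. Johnson"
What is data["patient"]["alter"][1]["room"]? "300"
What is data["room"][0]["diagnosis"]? "Flu"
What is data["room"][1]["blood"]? "A+"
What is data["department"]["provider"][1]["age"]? 4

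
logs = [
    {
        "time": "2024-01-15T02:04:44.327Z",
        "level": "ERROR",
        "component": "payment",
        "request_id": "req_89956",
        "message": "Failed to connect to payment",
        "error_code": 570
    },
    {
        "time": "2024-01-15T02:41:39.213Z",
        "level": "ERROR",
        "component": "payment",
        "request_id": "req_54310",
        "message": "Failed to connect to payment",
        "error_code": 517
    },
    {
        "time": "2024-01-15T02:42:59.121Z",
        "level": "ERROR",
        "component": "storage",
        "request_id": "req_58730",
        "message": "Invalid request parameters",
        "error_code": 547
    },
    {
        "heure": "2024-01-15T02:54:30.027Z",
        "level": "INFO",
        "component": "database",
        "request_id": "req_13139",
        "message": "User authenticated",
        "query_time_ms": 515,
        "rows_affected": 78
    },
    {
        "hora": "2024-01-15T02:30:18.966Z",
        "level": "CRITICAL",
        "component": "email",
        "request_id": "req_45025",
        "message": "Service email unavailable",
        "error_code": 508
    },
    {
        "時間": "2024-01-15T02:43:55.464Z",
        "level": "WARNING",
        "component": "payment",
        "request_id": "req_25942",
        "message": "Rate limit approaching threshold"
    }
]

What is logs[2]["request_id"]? "req_58730"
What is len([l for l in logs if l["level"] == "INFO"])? 1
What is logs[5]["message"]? "Rate limit approaching threshold"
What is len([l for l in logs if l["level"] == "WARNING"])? 1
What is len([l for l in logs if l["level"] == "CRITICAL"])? 1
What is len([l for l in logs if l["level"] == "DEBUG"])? 0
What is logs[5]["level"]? "WARNING"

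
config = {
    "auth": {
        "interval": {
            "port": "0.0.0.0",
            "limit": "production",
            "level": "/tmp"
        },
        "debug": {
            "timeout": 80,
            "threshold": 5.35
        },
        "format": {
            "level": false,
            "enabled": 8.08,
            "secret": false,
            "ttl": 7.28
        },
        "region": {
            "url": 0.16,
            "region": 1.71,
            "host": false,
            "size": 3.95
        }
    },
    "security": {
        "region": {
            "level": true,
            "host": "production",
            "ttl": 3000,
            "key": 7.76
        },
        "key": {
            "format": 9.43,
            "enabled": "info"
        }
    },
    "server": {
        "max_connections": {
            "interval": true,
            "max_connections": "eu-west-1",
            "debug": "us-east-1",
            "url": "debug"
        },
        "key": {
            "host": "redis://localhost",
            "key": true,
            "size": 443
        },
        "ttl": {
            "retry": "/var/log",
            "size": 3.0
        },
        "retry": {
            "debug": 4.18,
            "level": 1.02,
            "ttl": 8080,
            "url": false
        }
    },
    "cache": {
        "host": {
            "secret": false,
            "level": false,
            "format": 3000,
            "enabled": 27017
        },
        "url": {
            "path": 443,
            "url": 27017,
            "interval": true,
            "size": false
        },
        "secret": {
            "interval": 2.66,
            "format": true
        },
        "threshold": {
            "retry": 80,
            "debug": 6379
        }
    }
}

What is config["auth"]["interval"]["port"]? "0.0.0.0"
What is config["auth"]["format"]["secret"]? False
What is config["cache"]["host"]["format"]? 3000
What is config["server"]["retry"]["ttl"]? 8080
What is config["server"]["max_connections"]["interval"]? True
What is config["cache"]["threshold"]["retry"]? 80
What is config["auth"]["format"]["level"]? False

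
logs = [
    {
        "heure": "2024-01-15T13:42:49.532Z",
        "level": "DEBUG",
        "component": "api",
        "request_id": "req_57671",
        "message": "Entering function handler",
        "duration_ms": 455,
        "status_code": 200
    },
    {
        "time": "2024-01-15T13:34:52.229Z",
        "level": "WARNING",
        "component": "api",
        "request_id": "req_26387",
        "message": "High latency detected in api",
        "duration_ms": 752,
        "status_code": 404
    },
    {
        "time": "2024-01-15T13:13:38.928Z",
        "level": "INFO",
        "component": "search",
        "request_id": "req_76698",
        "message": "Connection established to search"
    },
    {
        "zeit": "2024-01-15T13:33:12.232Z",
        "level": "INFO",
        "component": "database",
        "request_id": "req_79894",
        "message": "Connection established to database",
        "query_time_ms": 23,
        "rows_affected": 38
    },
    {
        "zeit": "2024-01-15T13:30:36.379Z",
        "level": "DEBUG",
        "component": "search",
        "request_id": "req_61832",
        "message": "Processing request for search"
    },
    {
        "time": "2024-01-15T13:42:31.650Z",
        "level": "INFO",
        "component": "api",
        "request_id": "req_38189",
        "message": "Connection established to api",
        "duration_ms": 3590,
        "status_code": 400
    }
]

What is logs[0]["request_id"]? "req_57671"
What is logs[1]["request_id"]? "req_26387"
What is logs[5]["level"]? "INFO"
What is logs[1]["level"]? "WARNING"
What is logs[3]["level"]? "INFO"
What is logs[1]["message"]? "High latency detected in api"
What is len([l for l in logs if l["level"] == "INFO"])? 3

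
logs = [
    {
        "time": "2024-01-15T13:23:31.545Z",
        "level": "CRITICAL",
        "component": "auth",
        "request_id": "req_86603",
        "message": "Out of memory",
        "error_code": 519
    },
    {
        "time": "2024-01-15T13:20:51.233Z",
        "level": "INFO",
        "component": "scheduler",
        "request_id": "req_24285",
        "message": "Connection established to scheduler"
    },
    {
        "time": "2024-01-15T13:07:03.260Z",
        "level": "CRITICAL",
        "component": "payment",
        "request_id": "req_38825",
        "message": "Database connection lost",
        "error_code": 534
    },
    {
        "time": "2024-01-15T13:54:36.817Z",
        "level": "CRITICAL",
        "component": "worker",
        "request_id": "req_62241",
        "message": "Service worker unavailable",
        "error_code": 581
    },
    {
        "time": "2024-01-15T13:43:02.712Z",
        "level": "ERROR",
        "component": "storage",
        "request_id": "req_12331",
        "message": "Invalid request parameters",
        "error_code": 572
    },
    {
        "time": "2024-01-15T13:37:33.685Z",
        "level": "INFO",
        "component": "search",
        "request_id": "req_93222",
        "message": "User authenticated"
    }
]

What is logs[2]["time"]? "2024-01-15T13:07:03.260Z"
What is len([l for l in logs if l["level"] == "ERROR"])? 1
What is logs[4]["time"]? "2024-01-15T13:43:02.712Z"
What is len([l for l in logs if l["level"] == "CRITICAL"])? 3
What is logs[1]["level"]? "INFO"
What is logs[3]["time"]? "2024-01-15T13:54:36.817Z"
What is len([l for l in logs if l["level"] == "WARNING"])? 0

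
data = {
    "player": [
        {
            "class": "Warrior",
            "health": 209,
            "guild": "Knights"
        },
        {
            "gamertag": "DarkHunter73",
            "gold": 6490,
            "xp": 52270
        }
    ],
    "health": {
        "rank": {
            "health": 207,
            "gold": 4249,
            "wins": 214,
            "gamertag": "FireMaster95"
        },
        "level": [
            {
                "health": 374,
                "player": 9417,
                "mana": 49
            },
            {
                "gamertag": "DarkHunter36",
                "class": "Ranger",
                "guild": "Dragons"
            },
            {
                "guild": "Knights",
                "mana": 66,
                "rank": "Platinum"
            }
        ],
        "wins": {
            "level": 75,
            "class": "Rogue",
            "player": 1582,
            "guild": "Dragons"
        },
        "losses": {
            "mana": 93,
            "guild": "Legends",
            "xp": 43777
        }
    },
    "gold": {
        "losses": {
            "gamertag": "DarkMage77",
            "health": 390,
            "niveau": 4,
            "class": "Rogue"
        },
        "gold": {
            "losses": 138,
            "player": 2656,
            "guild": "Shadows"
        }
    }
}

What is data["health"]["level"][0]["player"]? 9417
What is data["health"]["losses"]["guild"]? "Legends"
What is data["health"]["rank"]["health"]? 207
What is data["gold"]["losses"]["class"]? "Rogue"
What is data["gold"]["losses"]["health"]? 390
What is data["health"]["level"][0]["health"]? 374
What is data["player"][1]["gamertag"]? "DarkHunter73"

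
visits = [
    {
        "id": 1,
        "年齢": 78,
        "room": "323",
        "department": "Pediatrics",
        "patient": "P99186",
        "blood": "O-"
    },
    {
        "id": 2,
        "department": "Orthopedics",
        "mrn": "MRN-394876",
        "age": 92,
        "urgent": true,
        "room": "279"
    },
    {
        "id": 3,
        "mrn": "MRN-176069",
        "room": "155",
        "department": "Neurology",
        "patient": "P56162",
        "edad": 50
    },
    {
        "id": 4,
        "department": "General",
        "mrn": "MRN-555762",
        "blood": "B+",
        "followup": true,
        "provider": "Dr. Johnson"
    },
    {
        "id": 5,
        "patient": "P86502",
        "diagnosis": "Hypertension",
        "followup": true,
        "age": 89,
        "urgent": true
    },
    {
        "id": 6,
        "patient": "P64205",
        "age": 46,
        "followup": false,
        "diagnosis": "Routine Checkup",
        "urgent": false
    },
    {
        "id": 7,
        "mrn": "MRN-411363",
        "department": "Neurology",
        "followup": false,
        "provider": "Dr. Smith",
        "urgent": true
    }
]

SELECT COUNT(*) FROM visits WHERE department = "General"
1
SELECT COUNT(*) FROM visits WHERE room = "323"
1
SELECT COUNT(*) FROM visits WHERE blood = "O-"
1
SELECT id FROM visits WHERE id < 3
[1, 2]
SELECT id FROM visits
[1, 2, 3, 4, 5, 6, 7]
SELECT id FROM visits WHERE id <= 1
[1]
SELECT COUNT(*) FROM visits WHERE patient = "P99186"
1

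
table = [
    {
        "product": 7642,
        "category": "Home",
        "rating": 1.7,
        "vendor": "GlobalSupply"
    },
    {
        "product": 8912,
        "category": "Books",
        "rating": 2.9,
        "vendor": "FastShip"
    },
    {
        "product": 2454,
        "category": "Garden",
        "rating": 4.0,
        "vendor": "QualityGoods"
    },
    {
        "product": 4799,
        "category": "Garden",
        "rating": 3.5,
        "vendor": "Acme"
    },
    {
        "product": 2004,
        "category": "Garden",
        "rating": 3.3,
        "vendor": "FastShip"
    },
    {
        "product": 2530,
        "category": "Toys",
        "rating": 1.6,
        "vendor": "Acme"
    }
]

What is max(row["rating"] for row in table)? 4.0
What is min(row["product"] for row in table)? 2004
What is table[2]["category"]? "Garden"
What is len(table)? 6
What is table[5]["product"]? 2530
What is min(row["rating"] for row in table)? 1.6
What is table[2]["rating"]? 4.0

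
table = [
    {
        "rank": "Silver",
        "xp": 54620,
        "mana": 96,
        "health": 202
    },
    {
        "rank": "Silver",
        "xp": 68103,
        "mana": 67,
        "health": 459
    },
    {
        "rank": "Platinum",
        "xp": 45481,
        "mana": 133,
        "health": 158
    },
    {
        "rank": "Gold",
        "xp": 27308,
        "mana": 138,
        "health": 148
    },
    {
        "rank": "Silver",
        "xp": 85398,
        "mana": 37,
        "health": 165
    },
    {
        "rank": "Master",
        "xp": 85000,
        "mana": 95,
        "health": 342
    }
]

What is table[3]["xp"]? 27308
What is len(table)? 6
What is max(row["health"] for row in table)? 459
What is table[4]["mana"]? 37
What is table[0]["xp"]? 54620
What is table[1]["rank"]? "Silver"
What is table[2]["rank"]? "Platinum"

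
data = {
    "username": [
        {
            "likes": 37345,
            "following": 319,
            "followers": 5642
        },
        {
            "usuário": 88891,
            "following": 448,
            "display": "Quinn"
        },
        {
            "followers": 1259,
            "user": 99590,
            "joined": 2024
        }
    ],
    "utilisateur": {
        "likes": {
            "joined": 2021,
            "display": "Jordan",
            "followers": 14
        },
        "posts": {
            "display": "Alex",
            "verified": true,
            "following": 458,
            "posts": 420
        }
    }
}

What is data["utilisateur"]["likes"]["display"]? "Jordan"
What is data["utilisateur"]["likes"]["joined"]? 2021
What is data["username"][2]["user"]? 99590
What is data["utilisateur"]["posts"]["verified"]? True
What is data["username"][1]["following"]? 448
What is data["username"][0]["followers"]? 5642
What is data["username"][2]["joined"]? 2024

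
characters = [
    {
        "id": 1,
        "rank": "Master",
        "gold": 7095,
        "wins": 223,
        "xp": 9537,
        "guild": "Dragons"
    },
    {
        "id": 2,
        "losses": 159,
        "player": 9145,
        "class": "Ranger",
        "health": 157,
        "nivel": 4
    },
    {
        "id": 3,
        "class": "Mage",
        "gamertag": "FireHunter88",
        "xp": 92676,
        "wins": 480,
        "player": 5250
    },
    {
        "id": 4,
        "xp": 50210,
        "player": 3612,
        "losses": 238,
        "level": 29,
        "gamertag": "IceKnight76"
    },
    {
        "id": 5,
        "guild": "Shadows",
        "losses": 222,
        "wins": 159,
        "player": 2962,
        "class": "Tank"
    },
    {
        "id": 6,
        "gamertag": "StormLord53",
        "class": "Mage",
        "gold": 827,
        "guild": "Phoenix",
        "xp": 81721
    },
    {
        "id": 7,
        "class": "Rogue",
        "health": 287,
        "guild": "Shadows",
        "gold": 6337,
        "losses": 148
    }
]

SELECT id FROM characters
[1, 2, 3, 4, 5, 6, 7]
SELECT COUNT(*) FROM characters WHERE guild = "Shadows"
2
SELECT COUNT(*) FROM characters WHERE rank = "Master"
1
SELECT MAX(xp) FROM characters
92676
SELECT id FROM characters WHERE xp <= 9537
[1]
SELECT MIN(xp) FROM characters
9537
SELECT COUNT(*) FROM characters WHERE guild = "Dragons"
1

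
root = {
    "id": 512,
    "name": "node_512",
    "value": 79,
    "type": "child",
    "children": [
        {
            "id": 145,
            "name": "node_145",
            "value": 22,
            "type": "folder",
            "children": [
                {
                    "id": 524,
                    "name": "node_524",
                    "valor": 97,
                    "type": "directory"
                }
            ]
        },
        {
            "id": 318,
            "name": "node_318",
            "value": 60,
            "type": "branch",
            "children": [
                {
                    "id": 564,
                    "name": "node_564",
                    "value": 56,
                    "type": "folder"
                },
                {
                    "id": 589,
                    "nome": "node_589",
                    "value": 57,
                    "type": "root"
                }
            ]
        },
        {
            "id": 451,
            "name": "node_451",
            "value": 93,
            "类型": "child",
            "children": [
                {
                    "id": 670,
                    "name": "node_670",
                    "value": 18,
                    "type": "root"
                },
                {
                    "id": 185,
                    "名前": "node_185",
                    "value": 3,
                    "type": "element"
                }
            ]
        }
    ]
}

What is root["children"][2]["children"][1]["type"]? "element"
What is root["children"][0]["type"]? "folder"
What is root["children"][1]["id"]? 318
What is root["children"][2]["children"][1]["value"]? 3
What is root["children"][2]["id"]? 451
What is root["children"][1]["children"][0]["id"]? 564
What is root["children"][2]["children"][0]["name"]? "node_670"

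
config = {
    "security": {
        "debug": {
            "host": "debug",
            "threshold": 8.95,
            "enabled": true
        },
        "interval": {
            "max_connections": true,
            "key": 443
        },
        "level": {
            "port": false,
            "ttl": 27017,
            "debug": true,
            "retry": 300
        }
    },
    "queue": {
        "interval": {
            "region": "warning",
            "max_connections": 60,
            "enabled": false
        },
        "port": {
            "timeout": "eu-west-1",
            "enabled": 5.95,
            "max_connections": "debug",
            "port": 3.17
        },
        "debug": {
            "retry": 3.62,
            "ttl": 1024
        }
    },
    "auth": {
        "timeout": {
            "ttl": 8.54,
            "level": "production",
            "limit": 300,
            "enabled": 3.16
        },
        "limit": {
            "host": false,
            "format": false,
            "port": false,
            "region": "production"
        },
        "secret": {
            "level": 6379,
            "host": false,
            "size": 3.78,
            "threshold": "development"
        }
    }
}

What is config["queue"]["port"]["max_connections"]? "debug"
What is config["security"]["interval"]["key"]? 443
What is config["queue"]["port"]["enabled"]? 5.95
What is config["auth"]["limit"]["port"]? False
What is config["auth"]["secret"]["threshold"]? "development"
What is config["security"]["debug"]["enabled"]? True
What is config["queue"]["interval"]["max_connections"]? 60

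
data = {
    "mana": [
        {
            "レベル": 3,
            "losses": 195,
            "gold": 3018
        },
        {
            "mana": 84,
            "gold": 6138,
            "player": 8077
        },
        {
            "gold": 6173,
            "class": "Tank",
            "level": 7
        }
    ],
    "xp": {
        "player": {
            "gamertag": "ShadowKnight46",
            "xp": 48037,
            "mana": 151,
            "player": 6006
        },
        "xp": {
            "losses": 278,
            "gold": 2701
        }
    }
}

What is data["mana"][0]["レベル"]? 3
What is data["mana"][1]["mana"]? 84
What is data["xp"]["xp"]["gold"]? 2701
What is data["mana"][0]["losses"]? 195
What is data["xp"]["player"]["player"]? 6006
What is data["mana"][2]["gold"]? 6173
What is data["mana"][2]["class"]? "Tank"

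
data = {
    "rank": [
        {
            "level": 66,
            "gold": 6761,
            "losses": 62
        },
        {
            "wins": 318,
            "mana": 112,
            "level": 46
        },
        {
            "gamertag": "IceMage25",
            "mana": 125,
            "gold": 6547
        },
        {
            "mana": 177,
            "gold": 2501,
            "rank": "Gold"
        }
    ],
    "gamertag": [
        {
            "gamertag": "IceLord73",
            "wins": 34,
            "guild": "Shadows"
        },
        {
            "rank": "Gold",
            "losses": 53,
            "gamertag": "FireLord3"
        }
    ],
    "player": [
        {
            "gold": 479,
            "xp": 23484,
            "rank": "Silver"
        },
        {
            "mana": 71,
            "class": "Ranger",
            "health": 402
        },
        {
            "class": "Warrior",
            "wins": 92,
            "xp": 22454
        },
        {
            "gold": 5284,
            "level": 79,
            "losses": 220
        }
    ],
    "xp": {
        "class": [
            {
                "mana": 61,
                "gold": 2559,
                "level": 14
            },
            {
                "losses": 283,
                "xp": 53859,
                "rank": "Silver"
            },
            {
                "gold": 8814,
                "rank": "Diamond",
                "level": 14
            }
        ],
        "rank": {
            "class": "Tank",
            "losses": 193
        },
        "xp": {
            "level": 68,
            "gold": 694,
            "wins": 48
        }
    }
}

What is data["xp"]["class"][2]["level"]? 14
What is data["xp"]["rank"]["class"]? "Tank"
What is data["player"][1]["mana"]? 71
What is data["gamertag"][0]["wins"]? 34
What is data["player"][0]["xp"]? 23484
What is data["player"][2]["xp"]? 22454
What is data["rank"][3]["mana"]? 177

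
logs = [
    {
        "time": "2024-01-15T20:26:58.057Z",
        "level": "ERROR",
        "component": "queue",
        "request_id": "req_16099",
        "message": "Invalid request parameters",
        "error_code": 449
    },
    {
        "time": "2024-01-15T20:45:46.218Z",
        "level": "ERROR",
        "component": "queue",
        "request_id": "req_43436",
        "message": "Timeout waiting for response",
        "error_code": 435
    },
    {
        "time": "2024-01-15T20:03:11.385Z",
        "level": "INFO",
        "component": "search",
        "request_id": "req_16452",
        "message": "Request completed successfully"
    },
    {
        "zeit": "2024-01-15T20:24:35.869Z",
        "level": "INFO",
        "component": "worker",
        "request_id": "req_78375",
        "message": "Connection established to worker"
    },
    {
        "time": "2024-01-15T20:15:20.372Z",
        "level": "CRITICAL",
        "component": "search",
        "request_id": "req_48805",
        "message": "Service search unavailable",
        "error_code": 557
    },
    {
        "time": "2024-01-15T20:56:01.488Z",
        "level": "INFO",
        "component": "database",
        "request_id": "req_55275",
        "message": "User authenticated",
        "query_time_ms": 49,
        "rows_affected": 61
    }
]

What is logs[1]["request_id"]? "req_43436"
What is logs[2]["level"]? "INFO"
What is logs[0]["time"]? "2024-01-15T20:26:58.057Z"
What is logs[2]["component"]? "search"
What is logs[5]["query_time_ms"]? 49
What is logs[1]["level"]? "ERROR"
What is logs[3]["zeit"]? "2024-01-15T20:24:35.869Z"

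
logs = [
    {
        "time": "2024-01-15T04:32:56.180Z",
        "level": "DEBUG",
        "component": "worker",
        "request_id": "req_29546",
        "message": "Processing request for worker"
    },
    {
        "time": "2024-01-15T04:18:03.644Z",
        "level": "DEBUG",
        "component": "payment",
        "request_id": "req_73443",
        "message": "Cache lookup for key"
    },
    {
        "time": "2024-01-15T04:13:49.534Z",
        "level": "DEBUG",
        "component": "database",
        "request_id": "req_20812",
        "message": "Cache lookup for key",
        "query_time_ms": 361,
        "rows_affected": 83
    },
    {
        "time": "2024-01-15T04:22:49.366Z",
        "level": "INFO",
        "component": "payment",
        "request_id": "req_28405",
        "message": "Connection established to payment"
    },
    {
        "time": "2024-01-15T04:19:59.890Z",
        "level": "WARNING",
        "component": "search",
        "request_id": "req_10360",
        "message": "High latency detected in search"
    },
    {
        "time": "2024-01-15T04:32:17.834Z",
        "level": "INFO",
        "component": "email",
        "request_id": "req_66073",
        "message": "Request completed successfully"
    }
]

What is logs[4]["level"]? "WARNING"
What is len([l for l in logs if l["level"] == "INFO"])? 2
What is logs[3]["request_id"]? "req_28405"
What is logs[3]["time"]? "2024-01-15T04:22:49.366Z"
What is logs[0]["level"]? "DEBUG"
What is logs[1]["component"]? "payment"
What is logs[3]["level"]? "INFO"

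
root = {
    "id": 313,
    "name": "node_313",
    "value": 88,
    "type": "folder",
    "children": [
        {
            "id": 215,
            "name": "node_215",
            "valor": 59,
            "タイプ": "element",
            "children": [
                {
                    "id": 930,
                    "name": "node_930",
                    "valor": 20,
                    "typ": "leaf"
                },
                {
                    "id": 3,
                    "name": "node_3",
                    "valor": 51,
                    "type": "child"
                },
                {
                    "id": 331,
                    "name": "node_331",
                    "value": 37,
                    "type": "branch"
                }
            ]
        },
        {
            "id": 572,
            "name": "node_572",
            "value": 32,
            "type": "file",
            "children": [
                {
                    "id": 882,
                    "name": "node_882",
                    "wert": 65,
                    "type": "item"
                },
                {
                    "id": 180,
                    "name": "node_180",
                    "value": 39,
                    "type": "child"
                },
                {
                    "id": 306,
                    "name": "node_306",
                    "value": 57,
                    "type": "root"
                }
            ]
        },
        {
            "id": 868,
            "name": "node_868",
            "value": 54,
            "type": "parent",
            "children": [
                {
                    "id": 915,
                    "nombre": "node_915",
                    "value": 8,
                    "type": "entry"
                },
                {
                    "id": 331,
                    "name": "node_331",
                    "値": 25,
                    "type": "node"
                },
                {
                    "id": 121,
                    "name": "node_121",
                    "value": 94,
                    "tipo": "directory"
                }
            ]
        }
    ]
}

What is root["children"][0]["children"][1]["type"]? "child"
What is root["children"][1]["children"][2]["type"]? "root"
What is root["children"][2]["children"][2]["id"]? 121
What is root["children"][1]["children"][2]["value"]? 57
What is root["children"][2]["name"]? "node_868"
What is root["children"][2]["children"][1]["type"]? "node"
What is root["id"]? 313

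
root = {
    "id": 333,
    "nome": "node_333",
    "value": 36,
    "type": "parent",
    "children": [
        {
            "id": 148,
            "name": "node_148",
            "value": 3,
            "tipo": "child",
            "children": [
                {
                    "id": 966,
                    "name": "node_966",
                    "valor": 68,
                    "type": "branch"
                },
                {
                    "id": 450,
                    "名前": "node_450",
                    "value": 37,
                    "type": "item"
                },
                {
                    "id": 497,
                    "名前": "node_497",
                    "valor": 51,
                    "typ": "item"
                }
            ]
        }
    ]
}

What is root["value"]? 36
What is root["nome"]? "node_333"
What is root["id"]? 333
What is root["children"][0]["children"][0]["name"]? "node_966"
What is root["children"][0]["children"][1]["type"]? "item"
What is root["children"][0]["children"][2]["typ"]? "item"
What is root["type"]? "parent"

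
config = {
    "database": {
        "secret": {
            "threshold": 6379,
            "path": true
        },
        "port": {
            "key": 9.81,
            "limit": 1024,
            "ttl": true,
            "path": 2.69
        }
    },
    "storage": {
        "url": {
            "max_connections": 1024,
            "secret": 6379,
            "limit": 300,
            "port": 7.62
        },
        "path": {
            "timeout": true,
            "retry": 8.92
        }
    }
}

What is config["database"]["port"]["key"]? 9.81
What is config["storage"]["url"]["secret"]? 6379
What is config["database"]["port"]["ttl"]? True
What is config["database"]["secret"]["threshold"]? 6379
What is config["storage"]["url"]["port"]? 7.62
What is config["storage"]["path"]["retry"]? 8.92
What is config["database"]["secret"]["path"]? True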